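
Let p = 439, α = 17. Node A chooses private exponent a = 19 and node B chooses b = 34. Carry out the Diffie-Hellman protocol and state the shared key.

51

Node A sends A = α^a mod p = 17^19 mod 439.
17^1 ≡ 17 (mod 439)
17^2 = (17^1)^2 ≡ 17^2 = 289 ≡ 289 (mod 439)
17^4 = (17^2)^2 ≡ 289^2 = 83521 ≡ 111 (mod 439)
17^8 = (17^4)^2 ≡ 111^2 = 12321 ≡ 29 (mod 439)
17^16 = (17^8)^2 ≡ 29^2 = 841 ≡ 402 (mod 439)
17^19 = 17^16 · 17^2 · 17^1 ≡ 402 · 289 · 17 ≡ 404 (mod 439).
So A = 404. Node B then computes K = A^b mod p = 404^34 mod 439.
404^1 ≡ 404 (mod 439)
404^2 = (404^1)^2 ≡ 404^2 = 163216 ≡ 347 (mod 439)
404^4 = (404^2)^2 ≡ 347^2 = 120409 ≡ 123 (mod 439)
404^8 = (404^4)^2 ≡ 123^2 = 15129 ≡ 203 (mod 439)
404^16 = (404^8)^2 ≡ 203^2 = 41209 ≡ 382 (mod 439)
404^32 = (404^16)^2 ≡ 382^2 = 145924 ≡ 176 (mod 439)
404^34 = 404^32 · 404^2 ≡ 176 · 347 ≡ 51 (mod 439).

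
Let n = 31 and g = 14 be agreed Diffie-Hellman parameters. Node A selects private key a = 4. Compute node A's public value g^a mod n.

Public value = 14^4 mod 31.
14^1 ≡ 14 (mod 31)
14^2 = (14^1)^2 ≡ 14^2 = 196 ≡ 10 (mod 31)
14^4 = (14^2)^2 ≡ 10^2 = 100 ≡ 7 (mod 31)

7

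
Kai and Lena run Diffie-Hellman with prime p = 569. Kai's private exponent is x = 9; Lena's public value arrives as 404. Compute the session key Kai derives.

91

Shared key K = 404^9 mod 569.
404^1 ≡ 404 (mod 569)
404^2 = (404^1)^2 ≡ 404^2 = 163216 ≡ 482 (mod 569)
404^4 = (404^2)^2 ≡ 482^2 = 232324 ≡ 172 (mod 569)
404^8 = (404^4)^2 ≡ 172^2 = 29584 ≡ 565 (mod 569)
404^9 = 404^8 · 404^1 ≡ 565 · 404 ≡ 91 (mod 569).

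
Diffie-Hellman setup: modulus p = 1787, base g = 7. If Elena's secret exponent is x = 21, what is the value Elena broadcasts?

Public value = 7^21 (mod 1787).
7^1 ≡ 7 (mod 1787)
7^2 = (7^1)^2 ≡ 7^2 = 49 ≡ 49 (mod 1787)
7^4 = (7^2)^2 ≡ 49^2 = 2401 ≡ 614 (mod 1787)
7^8 = (7^4)^2 ≡ 614^2 = 376996 ≡ 1726 (mod 1787)
7^16 = (7^8)^2 ≡ 1726^2 = 2979076 ≡ 147 (mod 1787)
7^21 = 7^16 · 7^4 · 7^1 ≡ 147 · 614 · 7 ≡ 995 (mod 1787).

995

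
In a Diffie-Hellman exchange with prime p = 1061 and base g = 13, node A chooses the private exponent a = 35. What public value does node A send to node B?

Public value = 13^35 mod 1061.
13^1 ≡ 13 (mod 1061)
13^2 = (13^1)^2 ≡ 13^2 = 169 ≡ 169 (mod 1061)
13^4 = (13^2)^2 ≡ 169^2 = 28561 ≡ 975 (mod 1061)
13^8 = (13^4)^2 ≡ 975^2 = 950625 ≡ 1030 (mod 1061)
13^16 = (13^8)^2 ≡ 1030^2 = 1060900 ≡ 961 (mod 1061)
13^32 = (13^16)^2 ≡ 961^2 = 923521 ≡ 451 (mod 1061)
13^35 = 13^32 · 13^2 · 13^1 ≡ 451 · 169 · 13 ≡ 934 (mod 1061).

934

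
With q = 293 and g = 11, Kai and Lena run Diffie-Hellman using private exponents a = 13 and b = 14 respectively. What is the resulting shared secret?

67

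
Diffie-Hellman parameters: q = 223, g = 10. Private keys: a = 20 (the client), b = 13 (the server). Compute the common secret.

The client sends A = g^a mod q = 10^20 mod 223.
10^1 ≡ 10 (mod 223)
10^2 = (10^1)^2 ≡ 10^2 = 100 ≡ 100 (mod 223)
10^4 = (10^2)^2 ≡ 100^2 = 10000 ≡ 188 (mod 223)
10^8 = (10^4)^2 ≡ 188^2 = 35344 ≡ 110 (mod 223)
10^16 = (10^8)^2 ≡ 110^2 = 12100 ≡ 58 (mod 223)
10^20 = 10^16 · 10^4 ≡ 58 · 188 ≡ 200 (mod 223).
So A = 200. The server then computes K = A^b mod q = 200^13 mod 223.
200^1 ≡ 200 (mod 223)
200^2 = (200^1)^2 ≡ 200^2 = 40000 ≡ 83 (mod 223)
200^4 = (200^2)^2 ≡ 83^2 = 6889 ≡ 199 (mod 223)
200^8 = (200^4)^2 ≡ 199^2 = 39601 ≡ 130 (mod 223)
200^13 = 200^8 · 200^4 · 200^1 ≡ 130 · 199 · 200 ≡ 177 (mod 223).

177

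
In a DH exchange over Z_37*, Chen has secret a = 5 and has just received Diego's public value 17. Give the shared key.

19

Shared key K = 17^5 mod 37.
17^1 ≡ 17 (mod 37)
17^2 = (17^1)^2 ≡ 17^2 = 289 ≡ 30 (mod 37)
17^4 = (17^2)^2 ≡ 30^2 = 900 ≡ 12 (mod 37)
17^5 = 17^4 · 17^1 ≡ 12 · 17 ≡ 19 (mod 37).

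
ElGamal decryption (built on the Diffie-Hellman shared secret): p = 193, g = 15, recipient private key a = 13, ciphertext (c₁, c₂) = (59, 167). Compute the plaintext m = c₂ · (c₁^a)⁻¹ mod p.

33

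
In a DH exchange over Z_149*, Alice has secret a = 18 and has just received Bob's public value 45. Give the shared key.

29

Shared key K = 45^18 mod 149.
45^1 ≡ 45 (mod 149)
45^2 = (45^1)^2 ≡ 45^2 = 2025 ≡ 88 (mod 149)
45^4 = (45^2)^2 ≡ 88^2 = 7744 ≡ 145 (mod 149)
45^8 = (45^4)^2 ≡ 145^2 = 21025 ≡ 16 (mod 149)
45^16 = (45^8)^2 ≡ 16^2 = 256 ≡ 107 (mod 149)
45^18 = 45^16 · 45^2 ≡ 107 · 88 ≡ 29 (mod 149).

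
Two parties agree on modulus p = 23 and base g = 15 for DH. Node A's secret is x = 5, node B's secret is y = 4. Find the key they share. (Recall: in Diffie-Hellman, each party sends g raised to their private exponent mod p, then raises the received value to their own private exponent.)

9

Node A sends A = g^x mod p = 15^5 mod 23.
15^1 ≡ 15 (mod 23)
15^2 = (15^1)^2 ≡ 15^2 = 225 ≡ 18 (mod 23)
15^4 = (15^2)^2 ≡ 18^2 = 324 ≡ 2 (mod 23)
15^5 = 15^4 · 15^1 ≡ 2 · 15 ≡ 7 (mod 23).
So A = 7. Node B then computes K = A^y mod p = 7^4 mod 23.
7^1 ≡ 7 (mod 23)
7^2 = (7^1)^2 ≡ 7^2 = 49 ≡ 3 (mod 23)
7^4 = (7^2)^2 ≡ 3^2 = 9 ≡ 9 (mod 23)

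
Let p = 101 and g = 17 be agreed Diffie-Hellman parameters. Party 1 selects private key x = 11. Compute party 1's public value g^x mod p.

Public value = 17^11 mod 101.
17^1 ≡ 17 (mod 101)
17^2 = (17^1)^2 ≡ 17^2 = 289 ≡ 87 (mod 101)
17^4 = (17^2)^2 ≡ 87^2 = 7569 ≡ 95 (mod 101)
17^8 = (17^4)^2 ≡ 95^2 = 9025 ≡ 36 (mod 101)
17^11 = 17^8 · 17^2 · 17^1 ≡ 36 · 87 · 17 ≡ 17 (mod 101).

17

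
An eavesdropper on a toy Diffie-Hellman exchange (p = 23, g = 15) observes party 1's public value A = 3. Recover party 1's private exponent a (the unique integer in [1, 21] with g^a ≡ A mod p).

10

Try successive powers of 15 modulo 23:
15^1 ≡ 15
15^2 ≡ 18
15^3 ≡ 17
15^4 ≡ 2
15^5 ≡ 7
15^6 ≡ 13
15^7 ≡ 11
15^8 ≡ 4
15^9 ≡ 14
15^10 ≡ 3
Found: a = 10.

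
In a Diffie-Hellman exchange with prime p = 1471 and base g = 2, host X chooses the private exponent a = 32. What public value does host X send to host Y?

336

Public value = 2^32 mod 1471.
2^1 ≡ 2 (mod 1471)
2^2 = (2^1)^2 ≡ 2^2 = 4 ≡ 4 (mod 1471)
2^4 = (2^2)^2 ≡ 4^2 = 16 ≡ 16 (mod 1471)
2^8 = (2^4)^2 ≡ 16^2 = 256 ≡ 256 (mod 1471)
2^16 = (2^8)^2 ≡ 256^2 = 65536 ≡ 812 (mod 1471)
2^32 = (2^16)^2 ≡ 812^2 = 659344 ≡ 336 (mod 1471)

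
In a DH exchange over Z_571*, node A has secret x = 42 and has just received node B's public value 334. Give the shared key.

65

Shared key K = 334^42 mod 571.
334^1 ≡ 334 (mod 571)
334^2 = (334^1)^2 ≡ 334^2 = 111556 ≡ 211 (mod 571)
334^4 = (334^2)^2 ≡ 211^2 = 44521 ≡ 554 (mod 571)
334^8 = (334^4)^2 ≡ 554^2 = 306916 ≡ 289 (mod 571)
334^16 = (334^8)^2 ≡ 289^2 = 83521 ≡ 155 (mod 571)
334^32 = (334^16)^2 ≡ 155^2 = 24025 ≡ 43 (mod 571)
334^42 = 334^32 · 334^8 · 334^2 ≡ 43 · 289 · 211 ≡ 65 (mod 571).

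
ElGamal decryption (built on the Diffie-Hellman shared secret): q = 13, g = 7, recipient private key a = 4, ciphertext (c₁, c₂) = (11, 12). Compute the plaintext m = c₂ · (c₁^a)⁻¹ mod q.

4

Shared mask s = c₁^a mod q = 11^4 mod 13.
11^1 ≡ 11 (mod 13)
11^2 = (11^1)^2 ≡ 11^2 = 121 ≡ 4 (mod 13)
11^4 = (11^2)^2 ≡ 4^2 = 16 ≡ 3 (mod 13)
So s = 3; s⁻¹ ≡ 9 (mod 13).
m = c₂ · s⁻¹ mod 13 = 12 · 9 mod 13 = 4.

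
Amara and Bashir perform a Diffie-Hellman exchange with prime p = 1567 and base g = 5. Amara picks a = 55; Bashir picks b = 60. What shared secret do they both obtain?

374

Amara sends A = g^a mod p = 5^55 mod 1567.
5^1 ≡ 5 (mod 1567)
5^2 = (5^1)^2 ≡ 5^2 = 25 ≡ 25 (mod 1567)
5^4 = (5^2)^2 ≡ 25^2 = 625 ≡ 625 (mod 1567)
5^8 = (5^4)^2 ≡ 625^2 = 390625 ≡ 442 (mod 1567)
5^16 = (5^8)^2 ≡ 442^2 = 195364 ≡ 1056 (mod 1567)
5^32 = (5^16)^2 ≡ 1056^2 = 1115136 ≡ 999 (mod 1567)
5^55 = 5^32 · 5^16 · 5^4 · 5^2 · 5^1 ≡ 999 · 1056 · 625 · 25 · 5 ≡ 492 (mod 1567).
So A = 492. Bashir then computes K = A^b mod p = 492^60 mod 1567.
492^1 ≡ 492 (mod 1567)
492^2 = (492^1)^2 ≡ 492^2 = 242064 ≡ 746 (mod 1567)
492^4 = (492^2)^2 ≡ 746^2 = 556516 ≡ 231 (mod 1567)
492^8 = (492^4)^2 ≡ 231^2 = 53361 ≡ 83 (mod 1567)
492^16 = (492^8)^2 ≡ 83^2 = 6889 ≡ 621 (mod 1567)
492^32 = (492^16)^2 ≡ 621^2 = 385641 ≡ 159 (mod 1567)
492^60 = 492^32 · 492^16 · 492^8 · 492^4 ≡ 159 · 621 · 83 · 231 ≡ 374 (mod 1567).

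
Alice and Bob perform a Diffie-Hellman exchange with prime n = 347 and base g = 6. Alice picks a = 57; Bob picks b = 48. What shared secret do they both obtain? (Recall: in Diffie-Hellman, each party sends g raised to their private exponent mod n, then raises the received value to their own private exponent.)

Alice sends A = g^a mod n = 6^57 mod 347.
6^1 ≡ 6 (mod 347)
6^2 = (6^1)^2 ≡ 6^2 = 36 ≡ 36 (mod 347)
6^4 = (6^2)^2 ≡ 36^2 = 1296 ≡ 255 (mod 347)
6^8 = (6^4)^2 ≡ 255^2 = 65025 ≡ 136 (mod 347)
6^16 = (6^8)^2 ≡ 136^2 = 18496 ≡ 105 (mod 347)
6^32 = (6^16)^2 ≡ 105^2 = 11025 ≡ 268 (mod 347)
6^57 = 6^32 · 6^16 · 6^8 · 6^1 ≡ 268 · 105 · 136 · 6 ≡ 209 (mod 347).
So A = 209. Bob then computes K = A^b mod n = 209^48 mod 347.
209^1 ≡ 209 (mod 347)
209^2 = (209^1)^2 ≡ 209^2 = 43681 ≡ 306 (mod 347)
209^4 = (209^2)^2 ≡ 306^2 = 93636 ≡ 293 (mod 347)
209^8 = (209^4)^2 ≡ 293^2 = 85849 ≡ 140 (mod 347)
209^16 = (209^8)^2 ≡ 140^2 = 19600 ≡ 168 (mod 347)
209^32 = (209^16)^2 ≡ 168^2 = 28224 ≡ 117 (mod 347)
209^48 = 209^32 · 209^16 ≡ 117 · 168 ≡ 224 (mod 347).

224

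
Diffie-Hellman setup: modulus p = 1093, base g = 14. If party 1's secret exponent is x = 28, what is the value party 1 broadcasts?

Public value = 14^28 mod 1093.
14^1 ≡ 14 (mod 1093)
14^2 = (14^1)^2 ≡ 14^2 = 196 ≡ 196 (mod 1093)
14^4 = (14^2)^2 ≡ 196^2 = 38416 ≡ 161 (mod 1093)
14^8 = (14^4)^2 ≡ 161^2 = 25921 ≡ 782 (mod 1093)
14^16 = (14^8)^2 ≡ 782^2 = 611524 ≡ 537 (mod 1093)
14^28 = 14^16 · 14^8 · 14^4 ≡ 537 · 782 · 161 ≡ 766 (mod 1093).

766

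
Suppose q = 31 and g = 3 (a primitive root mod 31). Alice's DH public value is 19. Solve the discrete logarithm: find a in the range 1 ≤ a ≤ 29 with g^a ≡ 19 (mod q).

Try successive powers of 3 modulo 31:
3^1 ≡ 3
3^2 ≡ 9
3^3 ≡ 27
3^4 ≡ 19
Found: a = 4.

4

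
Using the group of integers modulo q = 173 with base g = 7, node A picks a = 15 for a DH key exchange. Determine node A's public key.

103

Public value = 7^15 (mod 173).
7^1 ≡ 7 (mod 173)
7^2 = (7^1)^2 ≡ 7^2 = 49 ≡ 49 (mod 173)
7^4 = (7^2)^2 ≡ 49^2 = 2401 ≡ 152 (mod 173)
7^8 = (7^4)^2 ≡ 152^2 = 23104 ≡ 95 (mod 173)
7^15 = 7^8 · 7^4 · 7^2 · 7^1 ≡ 95 · 152 · 49 · 7 ≡ 103 (mod 173).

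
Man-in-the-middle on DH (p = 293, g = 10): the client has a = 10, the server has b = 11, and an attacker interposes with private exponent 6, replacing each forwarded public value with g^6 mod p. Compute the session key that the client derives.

The client receives an attacker's public value M = 10^6 mod 293 instead of the honest one.
10^1 ≡ 10 (mod 293)
10^2 = (10^1)^2 ≡ 10^2 = 100 ≡ 100 (mod 293)
10^4 = (10^2)^2 ≡ 100^2 = 10000 ≡ 38 (mod 293)
10^6 = 10^4 · 10^2 ≡ 38 · 100 ≡ 284 (mod 293).
So M = 284. The client computes K = M^10 mod 293.
284^1 ≡ 284 (mod 293)
284^2 = (284^1)^2 ≡ 284^2 = 80656 ≡ 81 (mod 293)
284^4 = (284^2)^2 ≡ 81^2 = 6561 ≡ 115 (mod 293)
284^8 = (284^4)^2 ≡ 115^2 = 13225 ≡ 40 (mod 293)
284^10 = 284^8 · 284^2 ≡ 40 · 81 ≡ 17 (mod 293).

17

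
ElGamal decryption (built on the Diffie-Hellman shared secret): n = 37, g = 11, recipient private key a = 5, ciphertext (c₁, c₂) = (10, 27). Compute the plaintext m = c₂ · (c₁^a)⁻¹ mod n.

Shared mask s = c₁^a mod n = 10^5 mod 37.
10^1 ≡ 10 (mod 37)
10^2 = (10^1)^2 ≡ 10^2 = 100 ≡ 26 (mod 37)
10^4 = (10^2)^2 ≡ 26^2 = 676 ≡ 10 (mod 37)
10^5 = 10^4 · 10^1 ≡ 10 · 10 ≡ 26 (mod 37).
So s = 26; s⁻¹ ≡ 10 (mod 37).
m = c₂ · s⁻¹ mod 37 = 27 · 10 mod 37 = 11.

11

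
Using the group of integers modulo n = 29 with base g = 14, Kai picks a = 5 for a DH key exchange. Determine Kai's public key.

Public value = 14^5 (mod 29).
14^1 ≡ 14 (mod 29)
14^2 = (14^1)^2 ≡ 14^2 = 196 ≡ 22 (mod 29)
14^4 = (14^2)^2 ≡ 22^2 = 484 ≡ 20 (mod 29)
14^5 = 14^4 · 14^1 ≡ 20 · 14 ≡ 19 (mod 29).

19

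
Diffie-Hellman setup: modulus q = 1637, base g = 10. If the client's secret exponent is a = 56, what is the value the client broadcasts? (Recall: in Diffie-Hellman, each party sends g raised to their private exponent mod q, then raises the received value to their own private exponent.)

Public value = 10^56 (mod 1637).
10^1 ≡ 10 (mod 1637)
10^2 = (10^1)^2 ≡ 10^2 = 100 ≡ 100 (mod 1637)
10^4 = (10^2)^2 ≡ 100^2 = 10000 ≡ 178 (mod 1637)
10^8 = (10^4)^2 ≡ 178^2 = 31684 ≡ 581 (mod 1637)
10^16 = (10^8)^2 ≡ 581^2 = 337561 ≡ 339 (mod 1637)
10^32 = (10^16)^2 ≡ 339^2 = 114921 ≡ 331 (mod 1637)
10^56 = 10^32 · 10^16 · 10^8 ≡ 331 · 339 · 581 ≡ 1541 (mod 1637).

1541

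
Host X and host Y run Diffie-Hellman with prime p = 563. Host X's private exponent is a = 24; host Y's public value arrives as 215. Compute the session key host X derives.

Shared key K = 215^24 mod 563.
215^1 ≡ 215 (mod 563)
215^2 = (215^1)^2 ≡ 215^2 = 46225 ≡ 59 (mod 563)
215^4 = (215^2)^2 ≡ 59^2 = 3481 ≡ 103 (mod 563)
215^8 = (215^4)^2 ≡ 103^2 = 10609 ≡ 475 (mod 563)
215^16 = (215^8)^2 ≡ 475^2 = 225625 ≡ 425 (mod 563)
215^24 = 215^16 · 215^8 ≡ 425 · 475 ≡ 321 (mod 563).

321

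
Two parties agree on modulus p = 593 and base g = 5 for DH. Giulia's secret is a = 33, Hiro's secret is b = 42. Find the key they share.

Giulia sends A = g^a mod p = 5^33 mod 593.
5^1 ≡ 5 (mod 593)
5^2 = (5^1)^2 ≡ 5^2 = 25 ≡ 25 (mod 593)
5^4 = (5^2)^2 ≡ 25^2 = 625 ≡ 32 (mod 593)
5^8 = (5^4)^2 ≡ 32^2 = 1024 ≡ 431 (mod 593)
5^16 = (5^8)^2 ≡ 431^2 = 185761 ≡ 152 (mod 593)
5^32 = (5^16)^2 ≡ 152^2 = 23104 ≡ 570 (mod 593)
5^33 = 5^32 · 5^1 ≡ 570 · 5 ≡ 478 (mod 593).
So A = 478. Hiro then computes K = A^b mod p = 478^42 mod 593.
478^1 ≡ 478 (mod 593)
478^2 = (478^1)^2 ≡ 478^2 = 228484 ≡ 179 (mod 593)
478^4 = (478^2)^2 ≡ 179^2 = 32041 ≡ 19 (mod 593)
478^8 = (478^4)^2 ≡ 19^2 = 361 ≡ 361 (mod 593)
478^16 = (478^8)^2 ≡ 361^2 = 130321 ≡ 454 (mod 593)
478^32 = (478^16)^2 ≡ 454^2 = 206116 ≡ 345 (mod 593)
478^42 = 478^32 · 478^8 · 478^2 ≡ 345 · 361 · 179 ≡ 313 (mod 593).

313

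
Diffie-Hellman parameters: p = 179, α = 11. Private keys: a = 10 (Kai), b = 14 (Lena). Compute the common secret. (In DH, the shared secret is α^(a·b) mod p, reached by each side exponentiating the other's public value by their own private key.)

Lena sends B = α^b mod p = 11^14 mod 179.
11^1 ≡ 11 (mod 179)
11^2 = (11^1)^2 ≡ 11^2 = 121 ≡ 121 (mod 179)
11^4 = (11^2)^2 ≡ 121^2 = 14641 ≡ 142 (mod 179)
11^8 = (11^4)^2 ≡ 142^2 = 20164 ≡ 116 (mod 179)
11^14 = 11^8 · 11^4 · 11^2 ≡ 116 · 142 · 121 ≡ 126 (mod 179).
So B = 126. Kai then computes K = B^a mod p = 126^10 mod 179.
126^1 ≡ 126 (mod 179)
126^2 = (126^1)^2 ≡ 126^2 = 15876 ≡ 124 (mod 179)
126^4 = (126^2)^2 ≡ 124^2 = 15376 ≡ 161 (mod 179)
126^8 = (126^4)^2 ≡ 161^2 = 25921 ≡ 145 (mod 179)
126^10 = 126^8 · 126^2 ≡ 145 · 124 ≡ 80 (mod 179).

80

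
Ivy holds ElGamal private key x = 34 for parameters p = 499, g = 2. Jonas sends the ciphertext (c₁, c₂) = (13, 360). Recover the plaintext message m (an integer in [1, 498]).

252

Shared mask s = c₁^x mod p = 13^34 mod 499.
13^1 ≡ 13 (mod 499)
13^2 = (13^1)^2 ≡ 13^2 = 169 ≡ 169 (mod 499)
13^4 = (13^2)^2 ≡ 169^2 = 28561 ≡ 118 (mod 499)
13^8 = (13^4)^2 ≡ 118^2 = 13924 ≡ 451 (mod 499)
13^16 = (13^8)^2 ≡ 451^2 = 203401 ≡ 308 (mod 499)
13^32 = (13^16)^2 ≡ 308^2 = 94864 ≡ 54 (mod 499)
13^34 = 13^32 · 13^2 ≡ 54 · 169 ≡ 144 (mod 499).
So s = 144; s⁻¹ ≡ 350 (mod 499).
m = c₂ · s⁻¹ mod 499 = 360 · 350 mod 499 = 252.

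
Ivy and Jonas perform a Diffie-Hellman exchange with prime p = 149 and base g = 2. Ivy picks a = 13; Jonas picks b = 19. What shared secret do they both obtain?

Jonas sends B = g^b mod p = 2^19 mod 149.
2^1 ≡ 2 (mod 149)
2^2 = (2^1)^2 ≡ 2^2 = 4 ≡ 4 (mod 149)
2^4 = (2^2)^2 ≡ 4^2 = 16 ≡ 16 (mod 149)
2^8 = (2^4)^2 ≡ 16^2 = 256 ≡ 107 (mod 149)
2^16 = (2^8)^2 ≡ 107^2 = 11449 ≡ 125 (mod 149)
2^19 = 2^16 · 2^2 · 2^1 ≡ 125 · 4 · 2 ≡ 106 (mod 149).
So B = 106. Ivy then computes K = B^a mod p = 106^13 mod 149.
106^1 ≡ 106 (mod 149)
106^2 = (106^1)^2 ≡ 106^2 = 11236 ≡ 61 (mod 149)
106^4 = (106^2)^2 ≡ 61^2 = 3721 ≡ 145 (mod 149)
106^8 = (106^4)^2 ≡ 145^2 = 21025 ≡ 16 (mod 149)
106^13 = 106^8 · 106^4 · 106^1 ≡ 16 · 145 · 106 ≡ 70 (mod 149).

70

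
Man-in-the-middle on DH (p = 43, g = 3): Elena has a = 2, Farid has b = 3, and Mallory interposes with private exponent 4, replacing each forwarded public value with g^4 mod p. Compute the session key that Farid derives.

Farid receives Mallory's public value M = 3^4 mod 43 instead of the honest one.
3^1 ≡ 3 (mod 43)
3^2 = (3^1)^2 ≡ 3^2 = 9 ≡ 9 (mod 43)
3^4 = (3^2)^2 ≡ 9^2 = 81 ≡ 38 (mod 43)
So M = 38. Farid computes K = M^3 mod 43.
38^1 ≡ 38 (mod 43)
38^2 = (38^1)^2 ≡ 38^2 = 1444 ≡ 25 (mod 43)
38^3 = 38^2 · 38^1 ≡ 25 · 38 ≡ 4 (mod 43).

4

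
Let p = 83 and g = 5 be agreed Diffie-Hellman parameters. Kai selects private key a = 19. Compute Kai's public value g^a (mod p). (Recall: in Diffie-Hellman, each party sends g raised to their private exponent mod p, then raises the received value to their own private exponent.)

74

Public value = 5^19 (mod 83).
5^1 ≡ 5 (mod 83)
5^2 = (5^1)^2 ≡ 5^2 = 25 ≡ 25 (mod 83)
5^4 = (5^2)^2 ≡ 25^2 = 625 ≡ 44 (mod 83)
5^8 = (5^4)^2 ≡ 44^2 = 1936 ≡ 27 (mod 83)
5^16 = (5^8)^2 ≡ 27^2 = 729 ≡ 65 (mod 83)
5^19 = 5^16 · 5^2 · 5^1 ≡ 65 · 25 · 5 ≡ 74 (mod 83).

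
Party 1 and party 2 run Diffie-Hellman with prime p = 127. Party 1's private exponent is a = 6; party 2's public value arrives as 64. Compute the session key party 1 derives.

Shared key K = 64^6 mod 127.
64^1 ≡ 64 (mod 127)
64^2 = (64^1)^2 ≡ 64^2 = 4096 ≡ 32 (mod 127)
64^4 = (64^2)^2 ≡ 32^2 = 1024 ≡ 8 (mod 127)
64^6 = 64^4 · 64^2 ≡ 8 · 32 ≡ 2 (mod 127).

2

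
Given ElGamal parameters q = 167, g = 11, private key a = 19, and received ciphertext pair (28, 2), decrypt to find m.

Shared mask s = c₁^a mod q = 28^19 mod 167.
28^1 ≡ 28 (mod 167)
28^2 = (28^1)^2 ≡ 28^2 = 784 ≡ 116 (mod 167)
28^4 = (28^2)^2 ≡ 116^2 = 13456 ≡ 96 (mod 167)
28^8 = (28^4)^2 ≡ 96^2 = 9216 ≡ 31 (mod 167)
28^16 = (28^8)^2 ≡ 31^2 = 961 ≡ 126 (mod 167)
28^19 = 28^16 · 28^2 · 28^1 ≡ 126 · 116 · 28 ≡ 98 (mod 167).
So s = 98; s⁻¹ ≡ 121 (mod 167).
m = c₂ · s⁻¹ mod 167 = 2 · 121 mod 167 = 75.

75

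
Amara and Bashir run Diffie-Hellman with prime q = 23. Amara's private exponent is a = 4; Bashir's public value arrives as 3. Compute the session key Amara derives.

Shared key K = 3^4 mod 23.
3^1 ≡ 3 (mod 23)
3^2 = (3^1)^2 ≡ 3^2 = 9 ≡ 9 (mod 23)
3^4 = (3^2)^2 ≡ 9^2 = 81 ≡ 12 (mod 23)

12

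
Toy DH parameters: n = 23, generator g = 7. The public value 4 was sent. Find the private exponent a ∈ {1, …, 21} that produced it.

6

Try successive powers of 7 modulo 23:
7^1 ≡ 7
7^2 ≡ 3
7^3 ≡ 21
7^4 ≡ 9
7^5 ≡ 17
7^6 ≡ 4
Found: a = 6.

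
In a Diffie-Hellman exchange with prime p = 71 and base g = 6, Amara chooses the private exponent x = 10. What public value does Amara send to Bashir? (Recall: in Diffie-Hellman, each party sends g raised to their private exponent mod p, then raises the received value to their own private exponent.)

Public value = 6^10 mod 71.
6^1 ≡ 6 (mod 71)
6^2 = (6^1)^2 ≡ 6^2 = 36 ≡ 36 (mod 71)
6^4 = (6^2)^2 ≡ 36^2 = 1296 ≡ 18 (mod 71)
6^8 = (6^4)^2 ≡ 18^2 = 324 ≡ 40 (mod 71)
6^10 = 6^8 · 6^2 ≡ 40 · 36 ≡ 20 (mod 71).

20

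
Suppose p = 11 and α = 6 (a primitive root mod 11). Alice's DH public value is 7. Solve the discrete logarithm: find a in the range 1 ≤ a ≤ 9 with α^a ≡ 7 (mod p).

3

Try successive powers of 6 modulo 11:
6^1 ≡ 6
6^2 ≡ 3
6^3 ≡ 7
Found: a = 3.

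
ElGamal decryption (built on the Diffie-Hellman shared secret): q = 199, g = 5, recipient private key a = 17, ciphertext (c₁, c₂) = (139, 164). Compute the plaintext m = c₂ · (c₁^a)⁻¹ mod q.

Shared mask s = c₁^a mod q = 139^17 mod 199.
139^1 ≡ 139 (mod 199)
139^2 = (139^1)^2 ≡ 139^2 = 19321 ≡ 18 (mod 199)
139^4 = (139^2)^2 ≡ 18^2 = 324 ≡ 125 (mod 199)
139^8 = (139^4)^2 ≡ 125^2 = 15625 ≡ 103 (mod 199)
139^16 = (139^8)^2 ≡ 103^2 = 10609 ≡ 62 (mod 199)
139^17 = 139^16 · 139^1 ≡ 62 · 139 ≡ 61 (mod 199).
So s = 61; s⁻¹ ≡ 62 (mod 199).
m = c₂ · s⁻¹ mod 199 = 164 · 62 mod 199 = 19.

19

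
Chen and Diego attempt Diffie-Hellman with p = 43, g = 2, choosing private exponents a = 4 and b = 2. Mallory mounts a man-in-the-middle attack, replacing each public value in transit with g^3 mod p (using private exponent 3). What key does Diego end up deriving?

Diego receives Mallory's public value M = 2^3 mod 43 instead of the honest one.
2^1 ≡ 2 (mod 43)
2^2 = (2^1)^2 ≡ 2^2 = 4 ≡ 4 (mod 43)
2^3 = 2^2 · 2^1 ≡ 4 · 2 ≡ 8 (mod 43).
So M = 8. Diego computes K = M^2 mod 43.
8^1 ≡ 8 (mod 43)
8^2 = (8^1)^2 ≡ 8^2 = 64 ≡ 21 (mod 43)

21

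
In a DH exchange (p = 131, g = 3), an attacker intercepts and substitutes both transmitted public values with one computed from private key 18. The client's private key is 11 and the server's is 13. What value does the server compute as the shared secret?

The server receives an attacker's public value M = 3^18 mod 131 instead of the honest one.
3^1 ≡ 3 (mod 131)
3^2 = (3^1)^2 ≡ 3^2 = 9 ≡ 9 (mod 131)
3^4 = (3^2)^2 ≡ 9^2 = 81 ≡ 81 (mod 131)
3^8 = (3^4)^2 ≡ 81^2 = 6561 ≡ 11 (mod 131)
3^16 = (3^8)^2 ≡ 11^2 = 121 ≡ 121 (mod 131)
3^18 = 3^16 · 3^2 ≡ 121 · 9 ≡ 41 (mod 131).
So M = 41. The server computes K = M^13 mod 131.
41^1 ≡ 41 (mod 131)
41^2 = (41^1)^2 ≡ 41^2 = 1681 ≡ 109 (mod 131)
41^4 = (41^2)^2 ≡ 109^2 = 11881 ≡ 91 (mod 131)
41^8 = (41^4)^2 ≡ 91^2 = 8281 ≡ 28 (mod 131)
41^13 = 41^8 · 41^4 · 41^1 ≡ 28 · 91 · 41 ≡ 61 (mod 131).

61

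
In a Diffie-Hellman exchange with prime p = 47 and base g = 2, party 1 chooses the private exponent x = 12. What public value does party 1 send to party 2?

7

Public value = 2^12 (mod 47).
2^1 ≡ 2 (mod 47)
2^2 = (2^1)^2 ≡ 2^2 = 4 ≡ 4 (mod 47)
2^4 = (2^2)^2 ≡ 4^2 = 16 ≡ 16 (mod 47)
2^8 = (2^4)^2 ≡ 16^2 = 256 ≡ 21 (mod 47)
2^12 = 2^8 · 2^4 ≡ 21 · 16 ≡ 7 (mod 47).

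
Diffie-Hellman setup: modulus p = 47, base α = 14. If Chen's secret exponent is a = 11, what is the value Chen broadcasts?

32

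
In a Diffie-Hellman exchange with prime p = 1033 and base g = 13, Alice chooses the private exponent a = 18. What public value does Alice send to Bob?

Public value = 13^18 (mod 1033).
13^1 ≡ 13 (mod 1033)
13^2 = (13^1)^2 ≡ 13^2 = 169 ≡ 169 (mod 1033)
13^4 = (13^2)^2 ≡ 169^2 = 28561 ≡ 670 (mod 1033)
13^8 = (13^4)^2 ≡ 670^2 = 448900 ≡ 578 (mod 1033)
13^16 = (13^8)^2 ≡ 578^2 = 334084 ≡ 425 (mod 1033)
13^18 = 13^16 · 13^2 ≡ 425 · 169 ≡ 548 (mod 1033).

548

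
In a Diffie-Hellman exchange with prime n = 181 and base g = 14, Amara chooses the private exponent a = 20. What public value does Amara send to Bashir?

Public value = 14^20 (mod 181).
14^1 ≡ 14 (mod 181)
14^2 = (14^1)^2 ≡ 14^2 = 196 ≡ 15 (mod 181)
14^4 = (14^2)^2 ≡ 15^2 = 225 ≡ 44 (mod 181)
14^8 = (14^4)^2 ≡ 44^2 = 1936 ≡ 126 (mod 181)
14^16 = (14^8)^2 ≡ 126^2 = 15876 ≡ 129 (mod 181)
14^20 = 14^16 · 14^4 ≡ 129 · 44 ≡ 65 (mod 181).

65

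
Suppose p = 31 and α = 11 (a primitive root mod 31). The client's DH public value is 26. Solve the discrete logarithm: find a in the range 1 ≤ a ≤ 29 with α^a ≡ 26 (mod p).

25

Try successive powers of 11 modulo 31:
11^1 ≡ 11
11^2 ≡ 28
11^3 ≡ 29
11^4 ≡ 9
11^5 ≡ 6
11^6 ≡ 4
11^7 ≡ 13
11^8 ≡ 19
11^9 ≡ 23
11^10 ≡ 5
11^11 ≡ 24
11^12 ≡ 16
11^13 ≡ 21
11^14 ≡ 14
11^15 ≡ 30
11^16 ≡ 20
11^17 ≡ 3
11^18 ≡ 2
11^19 ≡ 22
11^20 ≡ 25
11^21 ≡ 27
11^22 ≡ 18
11^23 ≡ 12
11^24 ≡ 8
11^25 ≡ 26
Found: a = 25.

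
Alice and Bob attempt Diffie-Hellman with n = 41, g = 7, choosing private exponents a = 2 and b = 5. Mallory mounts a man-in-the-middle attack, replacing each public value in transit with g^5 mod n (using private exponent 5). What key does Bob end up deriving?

Bob receives Mallory's public value M = 7^5 mod 41 instead of the honest one.
7^1 ≡ 7 (mod 41)
7^2 = (7^1)^2 ≡ 7^2 = 49 ≡ 8 (mod 41)
7^4 = (7^2)^2 ≡ 8^2 = 64 ≡ 23 (mod 41)
7^5 = 7^4 · 7^1 ≡ 23 · 7 ≡ 38 (mod 41).
So M = 38. Bob computes K = M^5 mod 41.
38^1 ≡ 38 (mod 41)
38^2 = (38^1)^2 ≡ 38^2 = 1444 ≡ 9 (mod 41)
38^4 = (38^2)^2 ≡ 9^2 = 81 ≡ 40 (mod 41)
38^5 = 38^4 · 38^1 ≡ 40 · 38 ≡ 3 (mod 41).

3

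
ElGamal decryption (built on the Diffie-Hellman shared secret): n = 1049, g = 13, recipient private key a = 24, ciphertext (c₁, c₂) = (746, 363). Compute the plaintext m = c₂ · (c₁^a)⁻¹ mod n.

925

Shared mask s = c₁^a mod n = 746^24 mod 1049.
746^1 ≡ 746 (mod 1049)
746^2 = (746^1)^2 ≡ 746^2 = 556516 ≡ 546 (mod 1049)
746^4 = (746^2)^2 ≡ 546^2 = 298116 ≡ 200 (mod 1049)
746^8 = (746^4)^2 ≡ 200^2 = 40000 ≡ 138 (mod 1049)
746^16 = (746^8)^2 ≡ 138^2 = 19044 ≡ 162 (mod 1049)
746^24 = 746^16 · 746^8 ≡ 162 · 138 ≡ 327 (mod 1049).
So s = 327; s⁻¹ ≡ 725 (mod 1049).
m = c₂ · s⁻¹ mod 1049 = 363 · 725 mod 1049 = 925.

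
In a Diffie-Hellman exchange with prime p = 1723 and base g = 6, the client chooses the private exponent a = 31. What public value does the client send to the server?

Public value = 6^31 mod 1723.
6^1 ≡ 6 (mod 1723)
6^2 = (6^1)^2 ≡ 6^2 = 36 ≡ 36 (mod 1723)
6^4 = (6^2)^2 ≡ 36^2 = 1296 ≡ 1296 (mod 1723)
6^8 = (6^4)^2 ≡ 1296^2 = 1679616 ≡ 1414 (mod 1723)
6^16 = (6^8)^2 ≡ 1414^2 = 1999396 ≡ 716 (mod 1723)
6^31 = 6^16 · 6^8 · 6^4 · 6^2 · 6^1 ≡ 716 · 1414 · 1296 · 36 · 6 ≡ 1590 (mod 1723).

1590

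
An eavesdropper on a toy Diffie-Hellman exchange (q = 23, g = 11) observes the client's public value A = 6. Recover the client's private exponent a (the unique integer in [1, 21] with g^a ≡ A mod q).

Try successive powers of 11 modulo 23:
11^1 ≡ 11
11^2 ≡ 6
Found: a = 2.

2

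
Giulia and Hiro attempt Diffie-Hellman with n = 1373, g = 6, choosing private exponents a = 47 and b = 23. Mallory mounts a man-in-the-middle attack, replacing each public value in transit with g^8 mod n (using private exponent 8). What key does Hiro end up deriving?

Hiro receives Mallory's public value M = 6^8 mod 1373 instead of the honest one.
6^1 ≡ 6 (mod 1373)
6^2 = (6^1)^2 ≡ 6^2 = 36 ≡ 36 (mod 1373)
6^4 = (6^2)^2 ≡ 36^2 = 1296 ≡ 1296 (mod 1373)
6^8 = (6^4)^2 ≡ 1296^2 = 1679616 ≡ 437 (mod 1373)
So M = 437. Hiro computes K = M^23 mod 1373.
437^1 ≡ 437 (mod 1373)
437^2 = (437^1)^2 ≡ 437^2 = 190969 ≡ 122 (mod 1373)
437^4 = (437^2)^2 ≡ 122^2 = 14884 ≡ 1154 (mod 1373)
437^8 = (437^4)^2 ≡ 1154^2 = 1331716 ≡ 1279 (mod 1373)
437^16 = (437^8)^2 ≡ 1279^2 = 1635841 ≡ 598 (mod 1373)
437^23 = 437^16 · 437^4 · 437^2 · 437^1 ≡ 598 · 1154 · 122 · 437 ≡ 594 (mod 1373).

594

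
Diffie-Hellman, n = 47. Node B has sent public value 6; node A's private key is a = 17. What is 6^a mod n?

Shared key K = 6^17 mod 47.
6^1 ≡ 6 (mod 47)
6^2 = (6^1)^2 ≡ 6^2 = 36 ≡ 36 (mod 47)
6^4 = (6^2)^2 ≡ 36^2 = 1296 ≡ 27 (mod 47)
6^8 = (6^4)^2 ≡ 27^2 = 729 ≡ 24 (mod 47)
6^16 = (6^8)^2 ≡ 24^2 = 576 ≡ 12 (mod 47)
6^17 = 6^16 · 6^1 ≡ 12 · 6 ≡ 25 (mod 47).

25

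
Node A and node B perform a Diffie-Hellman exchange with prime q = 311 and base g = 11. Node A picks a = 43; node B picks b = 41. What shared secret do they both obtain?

Node B sends B = g^b mod q = 11^41 mod 311.
11^1 ≡ 11 (mod 311)
11^2 = (11^1)^2 ≡ 11^2 = 121 ≡ 121 (mod 311)
11^4 = (11^2)^2 ≡ 121^2 = 14641 ≡ 24 (mod 311)
11^8 = (11^4)^2 ≡ 24^2 = 576 ≡ 265 (mod 311)
11^16 = (11^8)^2 ≡ 265^2 = 70225 ≡ 250 (mod 311)
11^32 = (11^16)^2 ≡ 250^2 = 62500 ≡ 300 (mod 311)
11^41 = 11^32 · 11^8 · 11^1 ≡ 300 · 265 · 11 ≡ 279 (mod 311).
So B = 279. Node A then computes K = B^a mod q = 279^43 mod 311.
279^1 ≡ 279 (mod 311)
279^2 = (279^1)^2 ≡ 279^2 = 77841 ≡ 91 (mod 311)
279^4 = (279^2)^2 ≡ 91^2 = 8281 ≡ 195 (mod 311)
279^8 = (279^4)^2 ≡ 195^2 = 38025 ≡ 83 (mod 311)
279^16 = (279^8)^2 ≡ 83^2 = 6889 ≡ 47 (mod 311)
279^32 = (279^16)^2 ≡ 47^2 = 2209 ≡ 32 (mod 311)
279^43 = 279^32 · 279^8 · 279^2 · 279^1 ≡ 32 · 83 · 91 · 279 ≡ 298 (mod 311).

298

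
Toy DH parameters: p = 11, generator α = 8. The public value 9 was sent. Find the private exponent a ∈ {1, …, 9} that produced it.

2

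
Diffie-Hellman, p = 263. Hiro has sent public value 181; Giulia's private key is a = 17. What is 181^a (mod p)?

Shared key K = 181^17 mod 263.
181^1 ≡ 181 (mod 263)
181^2 = (181^1)^2 ≡ 181^2 = 32761 ≡ 149 (mod 263)
181^4 = (181^2)^2 ≡ 149^2 = 22201 ≡ 109 (mod 263)
181^8 = (181^4)^2 ≡ 109^2 = 11881 ≡ 46 (mod 263)
181^16 = (181^8)^2 ≡ 46^2 = 2116 ≡ 12 (mod 263)
181^17 = 181^16 · 181^1 ≡ 12 · 181 ≡ 68 (mod 263).

68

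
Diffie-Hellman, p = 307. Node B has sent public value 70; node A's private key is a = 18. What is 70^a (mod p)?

269

Shared key K = 70^18 mod 307.
70^1 ≡ 70 (mod 307)
70^2 = (70^1)^2 ≡ 70^2 = 4900 ≡ 295 (mod 307)
70^4 = (70^2)^2 ≡ 295^2 = 87025 ≡ 144 (mod 307)
70^8 = (70^4)^2 ≡ 144^2 = 20736 ≡ 167 (mod 307)
70^16 = (70^8)^2 ≡ 167^2 = 27889 ≡ 259 (mod 307)
70^18 = 70^16 · 70^2 ≡ 259 · 295 ≡ 269 (mod 307).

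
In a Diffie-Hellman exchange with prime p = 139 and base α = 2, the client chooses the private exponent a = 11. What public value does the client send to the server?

Public value = 2^11 mod 139.
2^1 ≡ 2 (mod 139)
2^2 = (2^1)^2 ≡ 2^2 = 4 ≡ 4 (mod 139)
2^4 = (2^2)^2 ≡ 4^2 = 16 ≡ 16 (mod 139)
2^8 = (2^4)^2 ≡ 16^2 = 256 ≡ 117 (mod 139)
2^11 = 2^8 · 2^2 · 2^1 ≡ 117 · 4 · 2 ≡ 102 (mod 139).

102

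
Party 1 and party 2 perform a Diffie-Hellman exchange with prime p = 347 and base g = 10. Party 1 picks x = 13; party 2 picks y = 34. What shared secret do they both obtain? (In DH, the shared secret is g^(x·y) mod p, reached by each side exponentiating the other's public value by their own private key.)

Party 2 sends B = g^y mod p = 10^34 mod 347.
10^1 ≡ 10 (mod 347)
10^2 = (10^1)^2 ≡ 10^2 = 100 ≡ 100 (mod 347)
10^4 = (10^2)^2 ≡ 100^2 = 10000 ≡ 284 (mod 347)
10^8 = (10^4)^2 ≡ 284^2 = 80656 ≡ 152 (mod 347)
10^16 = (10^8)^2 ≡ 152^2 = 23104 ≡ 202 (mod 347)
10^32 = (10^16)^2 ≡ 202^2 = 40804 ≡ 205 (mod 347)
10^34 = 10^32 · 10^2 ≡ 205 · 100 ≡ 27 (mod 347).
So B = 27. Party 1 then computes K = B^x mod p = 27^13 mod 347.
27^1 ≡ 27 (mod 347)
27^2 = (27^1)^2 ≡ 27^2 = 729 ≡ 35 (mod 347)
27^4 = (27^2)^2 ≡ 35^2 = 1225 ≡ 184 (mod 347)
27^8 = (27^4)^2 ≡ 184^2 = 33856 ≡ 197 (mod 347)
27^13 = 27^8 · 27^4 · 27^1 ≡ 197 · 184 · 27 ≡ 156 (mod 347).

156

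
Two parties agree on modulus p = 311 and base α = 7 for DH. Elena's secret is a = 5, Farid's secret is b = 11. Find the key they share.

83

Farid sends B = α^b mod p = 7^11 mod 311.
7^1 ≡ 7 (mod 311)
7^2 = (7^1)^2 ≡ 7^2 = 49 ≡ 49 (mod 311)
7^4 = (7^2)^2 ≡ 49^2 = 2401 ≡ 224 (mod 311)
7^8 = (7^4)^2 ≡ 224^2 = 50176 ≡ 105 (mod 311)
7^11 = 7^8 · 7^2 · 7^1 ≡ 105 · 49 · 7 ≡ 250 (mod 311).
So B = 250. Elena then computes K = B^a mod p = 250^5 mod 311.
250^1 ≡ 250 (mod 311)
250^2 = (250^1)^2 ≡ 250^2 = 62500 ≡ 300 (mod 311)
250^4 = (250^2)^2 ≡ 300^2 = 90000 ≡ 121 (mod 311)
250^5 = 250^4 · 250^1 ≡ 121 · 250 ≡ 83 (mod 311).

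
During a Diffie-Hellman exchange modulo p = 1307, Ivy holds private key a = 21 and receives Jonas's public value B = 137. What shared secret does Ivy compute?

Shared key K = 137^21 mod 1307.
137^1 ≡ 137 (mod 1307)
137^2 = (137^1)^2 ≡ 137^2 = 18769 ≡ 471 (mod 1307)
137^4 = (137^2)^2 ≡ 471^2 = 221841 ≡ 958 (mod 1307)
137^8 = (137^4)^2 ≡ 958^2 = 917764 ≡ 250 (mod 1307)
137^16 = (137^8)^2 ≡ 250^2 = 62500 ≡ 1071 (mod 1307)
137^21 = 137^16 · 137^4 · 137^1 ≡ 1071 · 958 · 137 ≡ 537 (mod 1307).

537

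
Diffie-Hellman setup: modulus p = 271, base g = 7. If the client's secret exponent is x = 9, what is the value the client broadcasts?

Public value = 7^9 mod 271.
7^1 ≡ 7 (mod 271)
7^2 = (7^1)^2 ≡ 7^2 = 49 ≡ 49 (mod 271)
7^4 = (7^2)^2 ≡ 49^2 = 2401 ≡ 233 (mod 271)
7^8 = (7^4)^2 ≡ 233^2 = 54289 ≡ 89 (mod 271)
7^9 = 7^8 · 7^1 ≡ 89 · 7 ≡ 81 (mod 271).

81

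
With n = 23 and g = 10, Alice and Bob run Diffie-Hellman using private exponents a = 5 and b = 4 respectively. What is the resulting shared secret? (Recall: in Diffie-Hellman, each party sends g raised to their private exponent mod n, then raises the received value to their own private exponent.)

3

Bob sends B = g^b mod n = 10^4 mod 23.
10^1 ≡ 10 (mod 23)
10^2 = (10^1)^2 ≡ 10^2 = 100 ≡ 8 (mod 23)
10^4 = (10^2)^2 ≡ 8^2 = 64 ≡ 18 (mod 23)
So B = 18. Alice then computes K = B^a mod n = 18^5 mod 23.
18^1 ≡ 18 (mod 23)
18^2 = (18^1)^2 ≡ 18^2 = 324 ≡ 2 (mod 23)
18^4 = (18^2)^2 ≡ 2^2 = 4 ≡ 4 (mod 23)
18^5 = 18^4 · 18^1 ≡ 4 · 18 ≡ 3 (mod 23).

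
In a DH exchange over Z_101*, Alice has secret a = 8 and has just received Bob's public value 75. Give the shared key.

78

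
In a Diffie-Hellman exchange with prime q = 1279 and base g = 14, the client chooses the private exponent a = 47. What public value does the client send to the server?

333

Public value = 14^47 mod 1279.
14^1 ≡ 14 (mod 1279)
14^2 = (14^1)^2 ≡ 14^2 = 196 ≡ 196 (mod 1279)
14^4 = (14^2)^2 ≡ 196^2 = 38416 ≡ 46 (mod 1279)
14^8 = (14^4)^2 ≡ 46^2 = 2116 ≡ 837 (mod 1279)
14^16 = (14^8)^2 ≡ 837^2 = 700569 ≡ 956 (mod 1279)
14^32 = (14^16)^2 ≡ 956^2 = 913936 ≡ 730 (mod 1279)
14^47 = 14^32 · 14^8 · 14^4 · 14^2 · 14^1 ≡ 730 · 837 · 46 · 196 · 14 ≡ 333 (mod 1279).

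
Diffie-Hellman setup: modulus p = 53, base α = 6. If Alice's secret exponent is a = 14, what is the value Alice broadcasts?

Public value = 6^14 (mod 53).
6^1 ≡ 6 (mod 53)
6^2 = (6^1)^2 ≡ 6^2 = 36 ≡ 36 (mod 53)
6^4 = (6^2)^2 ≡ 36^2 = 1296 ≡ 24 (mod 53)
6^8 = (6^4)^2 ≡ 24^2 = 576 ≡ 46 (mod 53)
6^14 = 6^8 · 6^4 · 6^2 ≡ 46 · 24 · 36 ≡ 47 (mod 53).

47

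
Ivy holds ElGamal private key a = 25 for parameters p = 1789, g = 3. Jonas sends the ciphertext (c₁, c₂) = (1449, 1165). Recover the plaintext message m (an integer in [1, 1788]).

70

Shared mask s = c₁^a mod p = 1449^25 mod 1789.
1449^1 ≡ 1449 (mod 1789)
1449^2 = (1449^1)^2 ≡ 1449^2 = 2099601 ≡ 1104 (mod 1789)
1449^4 = (1449^2)^2 ≡ 1104^2 = 1218816 ≡ 507 (mod 1789)
1449^8 = (1449^4)^2 ≡ 507^2 = 257049 ≡ 1222 (mod 1789)
1449^16 = (1449^8)^2 ≡ 1222^2 = 1493284 ≡ 1258 (mod 1789)
1449^25 = 1449^16 · 1449^8 · 1449^1 ≡ 1258 · 1222 · 1449 ≡ 400 (mod 1789).
So s = 400; s⁻¹ ≡ 407 (mod 1789).
m = c₂ · s⁻¹ mod 1789 = 1165 · 407 mod 1789 = 70.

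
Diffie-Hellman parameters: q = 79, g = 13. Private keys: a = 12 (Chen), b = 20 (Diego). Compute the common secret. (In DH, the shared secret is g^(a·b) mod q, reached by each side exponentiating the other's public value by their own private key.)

Chen sends A = g^a mod q = 13^12 mod 79.
13^1 ≡ 13 (mod 79)
13^2 = (13^1)^2 ≡ 13^2 = 169 ≡ 11 (mod 79)
13^4 = (13^2)^2 ≡ 11^2 = 121 ≡ 42 (mod 79)
13^8 = (13^4)^2 ≡ 42^2 = 1764 ≡ 26 (mod 79)
13^12 = 13^8 · 13^4 ≡ 26 · 42 ≡ 65 (mod 79).
So A = 65. Diego then computes K = A^b mod q = 65^20 mod 79.
65^1 ≡ 65 (mod 79)
65^2 = (65^1)^2 ≡ 65^2 = 4225 ≡ 38 (mod 79)
65^4 = (65^2)^2 ≡ 38^2 = 1444 ≡ 22 (mod 79)
65^8 = (65^4)^2 ≡ 22^2 = 484 ≡ 10 (mod 79)
65^16 = (65^8)^2 ≡ 10^2 = 100 ≡ 21 (mod 79)
65^20 = 65^16 · 65^4 ≡ 21 · 22 ≡ 67 (mod 79).

67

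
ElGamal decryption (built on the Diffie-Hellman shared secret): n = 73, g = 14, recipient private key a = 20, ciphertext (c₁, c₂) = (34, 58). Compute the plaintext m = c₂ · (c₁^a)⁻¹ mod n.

21

Shared mask s = c₁^a mod n = 34^20 mod 73.
34^1 ≡ 34 (mod 73)
34^2 = (34^1)^2 ≡ 34^2 = 1156 ≡ 61 (mod 73)
34^4 = (34^2)^2 ≡ 61^2 = 3721 ≡ 71 (mod 73)
34^8 = (34^4)^2 ≡ 71^2 = 5041 ≡ 4 (mod 73)
34^16 = (34^8)^2 ≡ 4^2 = 16 ≡ 16 (mod 73)
34^20 = 34^16 · 34^4 ≡ 16 · 71 ≡ 41 (mod 73).
So s = 41; s⁻¹ ≡ 57 (mod 73).
m = c₂ · s⁻¹ mod 73 = 58 · 57 mod 73 = 21.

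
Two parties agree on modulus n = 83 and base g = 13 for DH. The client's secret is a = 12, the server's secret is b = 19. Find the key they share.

7

The server sends B = g^b mod n = 13^19 mod 83.
13^1 ≡ 13 (mod 83)
13^2 = (13^1)^2 ≡ 13^2 = 169 ≡ 3 (mod 83)
13^4 = (13^2)^2 ≡ 3^2 = 9 ≡ 9 (mod 83)
13^8 = (13^4)^2 ≡ 9^2 = 81 ≡ 81 (mod 83)
13^16 = (13^8)^2 ≡ 81^2 = 6561 ≡ 4 (mod 83)
13^19 = 13^16 · 13^2 · 13^1 ≡ 4 · 3 · 13 ≡ 73 (mod 83).
So B = 73. The client then computes K = B^a mod n = 73^12 mod 83.
73^1 ≡ 73 (mod 83)
73^2 = (73^1)^2 ≡ 73^2 = 5329 ≡ 17 (mod 83)
73^4 = (73^2)^2 ≡ 17^2 = 289 ≡ 40 (mod 83)
73^8 = (73^4)^2 ≡ 40^2 = 1600 ≡ 23 (mod 83)
73^12 = 73^8 · 73^4 ≡ 23 · 40 ≡ 7 (mod 83).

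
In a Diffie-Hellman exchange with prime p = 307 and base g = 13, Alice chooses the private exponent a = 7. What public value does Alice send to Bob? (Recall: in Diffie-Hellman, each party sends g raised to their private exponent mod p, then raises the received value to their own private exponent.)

Public value = 13^7 mod 307.
13^1 ≡ 13 (mod 307)
13^2 = (13^1)^2 ≡ 13^2 = 169 ≡ 169 (mod 307)
13^4 = (13^2)^2 ≡ 169^2 = 28561 ≡ 10 (mod 307)
13^7 = 13^4 · 13^2 · 13^1 ≡ 10 · 169 · 13 ≡ 173 (mod 307).

173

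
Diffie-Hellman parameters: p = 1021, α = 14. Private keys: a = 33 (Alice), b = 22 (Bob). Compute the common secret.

972

Bob sends B = α^b mod p = 14^22 mod 1021.
14^1 ≡ 14 (mod 1021)
14^2 = (14^1)^2 ≡ 14^2 = 196 ≡ 196 (mod 1021)
14^4 = (14^2)^2 ≡ 196^2 = 38416 ≡ 639 (mod 1021)
14^8 = (14^4)^2 ≡ 639^2 = 408321 ≡ 942 (mod 1021)
14^16 = (14^8)^2 ≡ 942^2 = 887364 ≡ 115 (mod 1021)
14^22 = 14^16 · 14^4 · 14^2 ≡ 115 · 639 · 196 ≡ 834 (mod 1021).
So B = 834. Alice then computes K = B^a mod p = 834^33 mod 1021.
834^1 ≡ 834 (mod 1021)
834^2 = (834^1)^2 ≡ 834^2 = 695556 ≡ 255 (mod 1021)
834^4 = (834^2)^2 ≡ 255^2 = 65025 ≡ 702 (mod 1021)
834^8 = (834^4)^2 ≡ 702^2 = 492804 ≡ 682 (mod 1021)
834^16 = (834^8)^2 ≡ 682^2 = 465124 ≡ 569 (mod 1021)
834^32 = (834^16)^2 ≡ 569^2 = 323761 ≡ 104 (mod 1021)
834^33 = 834^32 · 834^1 ≡ 104 · 834 ≡ 972 (mod 1021).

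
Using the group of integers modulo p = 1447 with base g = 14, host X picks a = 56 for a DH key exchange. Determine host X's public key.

Public value = 14^56 (mod 1447).
14^1 ≡ 14 (mod 1447)
14^2 = (14^1)^2 ≡ 14^2 = 196 ≡ 196 (mod 1447)
14^4 = (14^2)^2 ≡ 196^2 = 38416 ≡ 794 (mod 1447)
14^8 = (14^4)^2 ≡ 794^2 = 630436 ≡ 991 (mod 1447)
14^16 = (14^8)^2 ≡ 991^2 = 982081 ≡ 1015 (mod 1447)
14^32 = (14^16)^2 ≡ 1015^2 = 1030225 ≡ 1408 (mod 1447)
14^56 = 14^32 · 14^16 · 14^8 ≡ 1408 · 1015 · 991 ≡ 882 (mod 1447).

882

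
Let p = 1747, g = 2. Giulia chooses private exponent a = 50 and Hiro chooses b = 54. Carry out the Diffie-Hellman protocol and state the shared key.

Giulia sends A = g^a mod p = 2^50 mod 1747.
2^1 ≡ 2 (mod 1747)
2^2 = (2^1)^2 ≡ 2^2 = 4 ≡ 4 (mod 1747)
2^4 = (2^2)^2 ≡ 4^2 = 16 ≡ 16 (mod 1747)
2^8 = (2^4)^2 ≡ 16^2 = 256 ≡ 256 (mod 1747)
2^16 = (2^8)^2 ≡ 256^2 = 65536 ≡ 897 (mod 1747)
2^32 = (2^16)^2 ≡ 897^2 = 804609 ≡ 989 (mod 1747)
2^50 = 2^32 · 2^16 · 2^2 ≡ 989 · 897 · 4 ≡ 375 (mod 1747).
So A = 375. Hiro then computes K = A^b mod p = 375^54 mod 1747.
375^1 ≡ 375 (mod 1747)
375^2 = (375^1)^2 ≡ 375^2 = 140625 ≡ 865 (mod 1747)
375^4 = (375^2)^2 ≡ 865^2 = 748225 ≡ 509 (mod 1747)
375^8 = (375^4)^2 ≡ 509^2 = 259081 ≡ 525 (mod 1747)
375^16 = (375^8)^2 ≡ 525^2 = 275625 ≡ 1346 (mod 1747)
375^32 = (375^16)^2 ≡ 1346^2 = 1811716 ≡ 77 (mod 1747)
375^54 = 375^32 · 375^16 · 375^4 · 375^2 ≡ 77 · 1346 · 509 · 865 ≡ 618 (mod 1747).

618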